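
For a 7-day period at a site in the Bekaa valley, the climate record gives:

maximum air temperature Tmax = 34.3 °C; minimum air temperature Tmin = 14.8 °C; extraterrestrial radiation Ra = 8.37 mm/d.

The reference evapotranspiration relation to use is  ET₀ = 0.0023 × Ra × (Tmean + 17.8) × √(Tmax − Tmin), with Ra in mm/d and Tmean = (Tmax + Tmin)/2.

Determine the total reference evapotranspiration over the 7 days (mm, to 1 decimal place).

25.2 mm

Tmean = (34.3 + 14.8)/2 = 24.55 °C
ET₀ = 0.0023 × 8.37 × (24.55 + 17.8) × √19.5 = 0.0023 × 8.37 × 42.35 × 4.4159 = 3.6002 mm/d
Over 7 days: 3.6002 × 7 = 25.201 mm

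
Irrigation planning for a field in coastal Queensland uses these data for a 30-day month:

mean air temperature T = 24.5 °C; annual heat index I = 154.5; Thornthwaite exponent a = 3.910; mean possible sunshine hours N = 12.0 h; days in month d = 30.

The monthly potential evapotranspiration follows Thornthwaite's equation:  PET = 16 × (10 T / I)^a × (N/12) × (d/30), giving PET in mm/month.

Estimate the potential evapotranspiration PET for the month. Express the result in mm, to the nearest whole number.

97 mm

10T/I = 10 × 24.5 / 154.5 = 1.5858
(10T/I)^a = 1.5858^3.910 = 6.0670
Uncorrected PET = 16 × 6.0670 = 97.072 mm
Correction = (N/12)(d/30) = (12.0/12)(30/30) = 1.0000
PET = 97.072 × 1.0000 = 97.072 mm/month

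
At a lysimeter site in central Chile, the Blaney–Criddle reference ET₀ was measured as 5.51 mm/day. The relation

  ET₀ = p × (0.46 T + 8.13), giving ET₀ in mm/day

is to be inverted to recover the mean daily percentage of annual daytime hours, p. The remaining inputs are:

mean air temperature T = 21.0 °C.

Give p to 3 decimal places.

0.310

p = ET₀ / (0.46 T + 8.13) = 5.51 / (0.46 × 21.0 + 8.13) = 5.51 / 17.790 = 0.3097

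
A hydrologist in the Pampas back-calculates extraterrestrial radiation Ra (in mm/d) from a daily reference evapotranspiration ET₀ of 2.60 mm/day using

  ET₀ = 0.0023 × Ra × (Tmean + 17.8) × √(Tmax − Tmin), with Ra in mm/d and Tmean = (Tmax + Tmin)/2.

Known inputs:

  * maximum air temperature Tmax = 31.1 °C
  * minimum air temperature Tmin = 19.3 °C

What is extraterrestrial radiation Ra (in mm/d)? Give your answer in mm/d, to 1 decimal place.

7.7 mm/d

Tmean = 25.20 °C; √ΔT = 3.4351
Ra = ET₀ / [0.0023 × (Tmean+17.8) × √ΔT] = 2.60 / (0.0023 × 43.00 × 3.4351) = 7.653 mm/d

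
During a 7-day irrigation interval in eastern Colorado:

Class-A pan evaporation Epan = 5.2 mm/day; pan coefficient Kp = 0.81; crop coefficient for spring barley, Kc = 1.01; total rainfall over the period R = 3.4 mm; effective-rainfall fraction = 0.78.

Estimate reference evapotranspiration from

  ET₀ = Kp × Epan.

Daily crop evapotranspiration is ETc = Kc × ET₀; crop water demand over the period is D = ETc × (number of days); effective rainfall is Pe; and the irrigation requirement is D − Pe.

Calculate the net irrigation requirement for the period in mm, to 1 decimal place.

27.1 mm

ET₀ = 0.81 × 5.2 = 4.2120 mm/d
ETc = Kc × ET₀ = 1.01 × 4.2120 = 4.2541 mm/d
Crop demand D = ETc × 7 d = 4.2541 × 7 = 29.779 mm
Pe = 0.78 × 3.4 = 2.652 mm
D − Pe = 29.779 − 2.652 = 27.127 mm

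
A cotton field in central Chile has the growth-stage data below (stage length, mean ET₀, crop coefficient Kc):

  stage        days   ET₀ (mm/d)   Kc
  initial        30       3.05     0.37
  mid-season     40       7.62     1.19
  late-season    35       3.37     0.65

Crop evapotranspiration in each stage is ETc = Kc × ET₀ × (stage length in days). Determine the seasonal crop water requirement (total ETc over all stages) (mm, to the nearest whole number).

473 mm

initial: 0.37 × 3.05 × 30 = 33.86 mm
mid-season: 1.19 × 7.62 × 40 = 362.71 mm
late-season: 0.65 × 3.37 × 35 = 76.67 mm
Seasonal total = 473.24 mm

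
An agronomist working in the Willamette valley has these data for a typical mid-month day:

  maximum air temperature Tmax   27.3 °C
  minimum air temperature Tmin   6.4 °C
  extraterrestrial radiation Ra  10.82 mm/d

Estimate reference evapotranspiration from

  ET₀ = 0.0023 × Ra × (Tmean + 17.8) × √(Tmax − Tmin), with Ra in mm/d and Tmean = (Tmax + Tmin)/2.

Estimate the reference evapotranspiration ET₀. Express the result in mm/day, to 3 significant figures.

3.94 mm/day

Tmean = (27.3 + 6.4)/2 = 16.85 °C
ET₀ = 0.0023 × 10.82 × (16.85 + 17.8) × √20.9 = 0.0023 × 10.82 × 34.65 × 4.5717 = 3.9422 mm/d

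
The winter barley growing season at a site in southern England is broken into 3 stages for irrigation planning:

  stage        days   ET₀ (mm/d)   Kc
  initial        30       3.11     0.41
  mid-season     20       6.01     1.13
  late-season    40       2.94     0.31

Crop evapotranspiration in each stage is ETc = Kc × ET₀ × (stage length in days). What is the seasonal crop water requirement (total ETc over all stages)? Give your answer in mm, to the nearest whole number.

initial: 0.41 × 3.11 × 30 = 38.25 mm
mid-season: 1.13 × 6.01 × 20 = 135.83 mm
late-season: 0.31 × 2.94 × 40 = 36.46 mm
Seasonal total = 210.54 mm

211 mm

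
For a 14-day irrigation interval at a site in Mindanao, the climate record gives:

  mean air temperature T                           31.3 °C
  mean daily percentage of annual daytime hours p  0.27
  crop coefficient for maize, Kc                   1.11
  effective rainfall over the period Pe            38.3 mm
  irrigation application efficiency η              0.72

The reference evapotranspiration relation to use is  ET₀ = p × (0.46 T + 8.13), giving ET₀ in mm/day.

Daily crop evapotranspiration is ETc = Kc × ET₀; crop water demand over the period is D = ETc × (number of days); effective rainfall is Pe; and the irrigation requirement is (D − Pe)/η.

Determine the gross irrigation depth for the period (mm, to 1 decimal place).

ET₀ = 0.27 × (0.46 × 31.3 + 8.13) = 0.27 × 22.528 = 6.0826 mm/d
ETc = Kc × ET₀ = 1.11 × 6.0826 = 6.7517 mm/d
Crop demand D = ETc × 14 d = 6.7517 × 14 = 94.524 mm
D − Pe = 94.524 − 38.3 = 56.224 mm
Gross irrigation = 56.224 / 0.72 = 78.089 mm

78.1 mm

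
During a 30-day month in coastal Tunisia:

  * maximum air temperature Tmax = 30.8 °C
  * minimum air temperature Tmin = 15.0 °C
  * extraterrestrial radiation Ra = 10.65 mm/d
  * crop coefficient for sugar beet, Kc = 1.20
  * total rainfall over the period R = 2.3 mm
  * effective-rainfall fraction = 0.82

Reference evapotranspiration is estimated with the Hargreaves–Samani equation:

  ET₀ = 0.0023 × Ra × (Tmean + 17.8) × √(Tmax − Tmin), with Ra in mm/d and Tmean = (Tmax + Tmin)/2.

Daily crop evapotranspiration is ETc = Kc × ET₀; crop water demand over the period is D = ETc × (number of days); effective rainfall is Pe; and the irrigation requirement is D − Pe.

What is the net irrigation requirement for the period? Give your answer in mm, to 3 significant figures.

Tmean = (30.8 + 15.0)/2 = 22.90 °C
ET₀ = 0.0023 × 10.65 × (22.90 + 17.8) × √15.8 = 0.0023 × 10.65 × 40.70 × 3.9749 = 3.9628 mm/d
ETc = Kc × ET₀ = 1.20 × 3.9628 = 4.7554 mm/d
Crop demand D = ETc × 30 d = 4.7554 × 30 = 142.662 mm
Pe = 0.82 × 2.3 = 1.886 mm
D − Pe = 142.662 − 1.886 = 140.776 mm

141 mm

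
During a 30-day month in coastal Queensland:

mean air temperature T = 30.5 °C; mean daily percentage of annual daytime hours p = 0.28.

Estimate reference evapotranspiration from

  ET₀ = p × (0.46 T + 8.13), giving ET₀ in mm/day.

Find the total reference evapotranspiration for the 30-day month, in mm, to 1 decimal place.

ET₀ = 0.28 × (0.46 × 30.5 + 8.13) = 0.28 × 22.160 = 6.2048 mm/d
Monthly total = 6.2048 × 30 = 186.144 mm

186.1 mm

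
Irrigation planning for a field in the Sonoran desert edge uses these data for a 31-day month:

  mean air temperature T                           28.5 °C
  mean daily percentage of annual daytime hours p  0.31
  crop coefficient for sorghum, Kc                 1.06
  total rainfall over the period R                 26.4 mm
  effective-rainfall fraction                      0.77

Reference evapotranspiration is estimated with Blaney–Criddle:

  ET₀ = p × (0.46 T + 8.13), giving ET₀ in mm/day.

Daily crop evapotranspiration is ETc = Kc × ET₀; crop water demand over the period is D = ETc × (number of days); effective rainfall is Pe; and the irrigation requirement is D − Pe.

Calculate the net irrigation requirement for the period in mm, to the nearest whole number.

196 mm

ET₀ = 0.31 × (0.46 × 28.5 + 8.13) = 0.31 × 21.240 = 6.5844 mm/d
ETc = Kc × ET₀ = 1.06 × 6.5844 = 6.9795 mm/d
Crop demand D = ETc × 31 d = 6.9795 × 31 = 216.365 mm
Pe = 0.77 × 26.4 = 20.328 mm
D − Pe = 216.365 − 20.328 = 196.037 mm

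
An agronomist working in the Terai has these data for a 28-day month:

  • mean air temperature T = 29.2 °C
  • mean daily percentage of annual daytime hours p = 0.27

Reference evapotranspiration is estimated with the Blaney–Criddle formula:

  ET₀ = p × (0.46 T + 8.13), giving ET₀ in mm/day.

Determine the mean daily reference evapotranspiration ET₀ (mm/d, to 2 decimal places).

5.82 mm/d

ET₀ = 0.27 × (0.46 × 29.2 + 8.13) = 0.27 × 21.562 = 5.8217 mm/d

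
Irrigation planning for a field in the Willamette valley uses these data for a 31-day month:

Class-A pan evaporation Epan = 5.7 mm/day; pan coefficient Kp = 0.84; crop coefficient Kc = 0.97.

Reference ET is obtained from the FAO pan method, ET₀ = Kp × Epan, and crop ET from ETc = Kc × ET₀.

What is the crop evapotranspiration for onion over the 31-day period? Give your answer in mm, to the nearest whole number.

144 mm

ET₀ = 0.84 × 5.7 = 4.7880 mm/d
ETc = Kc × ET₀ = 0.97 × 4.7880 = 4.6444 mm/d
Over 31 days: 4.6444 × 31 = 143.976 mm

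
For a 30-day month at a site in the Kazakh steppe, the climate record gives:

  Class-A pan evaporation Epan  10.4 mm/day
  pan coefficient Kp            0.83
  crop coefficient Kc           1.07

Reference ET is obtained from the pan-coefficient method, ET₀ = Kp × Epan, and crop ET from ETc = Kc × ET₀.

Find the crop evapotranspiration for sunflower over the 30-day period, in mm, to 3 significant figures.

277 mm

ET₀ = 0.83 × 10.4 = 8.6320 mm/d
ETc = Kc × ET₀ = 1.07 × 8.6320 = 9.2362 mm/d
Over 30 days: 9.2362 × 30 = 277.086 mm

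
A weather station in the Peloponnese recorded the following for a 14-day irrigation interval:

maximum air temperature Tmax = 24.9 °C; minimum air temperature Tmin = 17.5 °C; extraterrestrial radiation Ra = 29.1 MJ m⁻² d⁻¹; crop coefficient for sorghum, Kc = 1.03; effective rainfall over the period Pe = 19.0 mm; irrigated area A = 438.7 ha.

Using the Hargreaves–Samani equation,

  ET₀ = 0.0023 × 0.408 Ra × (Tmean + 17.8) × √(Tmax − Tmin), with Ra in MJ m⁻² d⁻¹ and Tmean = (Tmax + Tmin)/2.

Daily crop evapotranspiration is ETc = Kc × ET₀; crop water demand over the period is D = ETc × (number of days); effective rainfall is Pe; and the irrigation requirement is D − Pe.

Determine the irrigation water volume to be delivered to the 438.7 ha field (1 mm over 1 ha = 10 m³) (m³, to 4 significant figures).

Tmean = (24.9 + 17.5)/2 = 21.20 °C
0.408 Ra = 0.408 × 29.1 = 11.8728 mm/d equivalent
ET₀ = 0.0023 × 11.8728 × (21.20 + 17.8) × √7.4 = 0.0023 × 11.8728 × 39.00 × 2.7203 = 2.8971 mm/d
ETc = Kc × ET₀ = 1.03 × 2.8971 = 2.9840 mm/d
Crop demand D = ETc × 14 d = 2.9840 × 14 = 41.776 mm
D − Pe = 41.776 − 19.0 = 22.776 mm
Volume = 22.776 mm × 438.7 ha × 10 = 99918.3 m³

99920 m³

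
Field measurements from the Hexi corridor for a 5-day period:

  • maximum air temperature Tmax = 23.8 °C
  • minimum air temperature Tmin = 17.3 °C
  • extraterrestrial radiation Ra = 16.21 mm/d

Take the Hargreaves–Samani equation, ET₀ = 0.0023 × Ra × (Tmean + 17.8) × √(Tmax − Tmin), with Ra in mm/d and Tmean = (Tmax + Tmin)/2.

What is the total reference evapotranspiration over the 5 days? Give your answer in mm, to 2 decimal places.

18.23 mm

Tmean = (23.8 + 17.3)/2 = 20.55 °C
ET₀ = 0.0023 × 16.21 × (20.55 + 17.8) × √6.5 = 0.0023 × 16.21 × 38.35 × 2.5495 = 3.6453 mm/d
Over 5 days: 3.6453 × 5 = 18.227 mm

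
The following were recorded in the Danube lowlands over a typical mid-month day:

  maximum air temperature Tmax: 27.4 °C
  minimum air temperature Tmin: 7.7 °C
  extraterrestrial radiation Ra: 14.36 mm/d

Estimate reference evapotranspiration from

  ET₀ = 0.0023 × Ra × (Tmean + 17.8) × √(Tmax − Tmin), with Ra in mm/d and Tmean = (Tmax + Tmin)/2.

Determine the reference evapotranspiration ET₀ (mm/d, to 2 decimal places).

Tmean = (27.4 + 7.7)/2 = 17.55 °C
ET₀ = 0.0023 × 14.36 × (17.55 + 17.8) × √19.7 = 0.0023 × 14.36 × 35.35 × 4.4385 = 5.1821 mm/d

5.18 mm/d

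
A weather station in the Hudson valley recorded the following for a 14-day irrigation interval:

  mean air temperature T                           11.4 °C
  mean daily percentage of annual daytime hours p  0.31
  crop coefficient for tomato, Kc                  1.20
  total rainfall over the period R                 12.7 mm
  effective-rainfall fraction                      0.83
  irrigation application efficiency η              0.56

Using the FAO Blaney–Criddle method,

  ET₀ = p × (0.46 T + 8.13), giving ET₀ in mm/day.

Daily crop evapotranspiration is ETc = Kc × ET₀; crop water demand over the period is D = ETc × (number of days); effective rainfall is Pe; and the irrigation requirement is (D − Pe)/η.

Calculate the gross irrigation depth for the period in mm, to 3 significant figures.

106 mm

ET₀ = 0.31 × (0.46 × 11.4 + 8.13) = 0.31 × 13.374 = 4.1459 mm/d
ETc = Kc × ET₀ = 1.20 × 4.1459 = 4.9751 mm/d
Crop demand D = ETc × 14 d = 4.9751 × 14 = 69.651 mm
Pe = 0.83 × 12.7 = 10.541 mm
D − Pe = 69.651 − 10.541 = 59.110 mm
Gross irrigation = 59.110 / 0.56 = 105.554 mm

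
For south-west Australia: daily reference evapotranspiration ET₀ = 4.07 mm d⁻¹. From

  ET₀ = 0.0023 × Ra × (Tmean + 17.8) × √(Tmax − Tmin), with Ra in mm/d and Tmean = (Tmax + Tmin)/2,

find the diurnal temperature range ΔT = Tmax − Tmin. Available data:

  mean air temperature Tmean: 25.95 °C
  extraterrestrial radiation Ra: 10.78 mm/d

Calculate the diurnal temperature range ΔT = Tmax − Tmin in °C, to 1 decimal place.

√ΔT = ET₀ / [0.0023 × Ra × (Tmean+17.8)] = 4.07 / (0.0023 × 10.78 × 43.75) = 3.7521
ΔT = 3.7521² = 14.078 °C

14.1 °C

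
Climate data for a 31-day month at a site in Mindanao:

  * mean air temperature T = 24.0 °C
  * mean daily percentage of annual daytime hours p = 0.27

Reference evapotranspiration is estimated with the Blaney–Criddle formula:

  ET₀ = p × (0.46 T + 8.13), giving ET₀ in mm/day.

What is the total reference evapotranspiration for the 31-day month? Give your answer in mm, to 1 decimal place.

ET₀ = 0.27 × (0.46 × 24.0 + 8.13) = 0.27 × 19.170 = 5.1759 mm/d
Monthly total = 5.1759 × 31 = 160.453 mm

160.5 mm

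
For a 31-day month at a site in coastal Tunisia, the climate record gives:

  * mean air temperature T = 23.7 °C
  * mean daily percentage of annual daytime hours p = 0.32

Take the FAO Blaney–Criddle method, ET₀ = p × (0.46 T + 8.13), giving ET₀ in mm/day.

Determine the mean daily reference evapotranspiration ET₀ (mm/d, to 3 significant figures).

ET₀ = 0.32 × (0.46 × 23.7 + 8.13) = 0.32 × 19.032 = 6.0902 mm/d

6.09 mm/d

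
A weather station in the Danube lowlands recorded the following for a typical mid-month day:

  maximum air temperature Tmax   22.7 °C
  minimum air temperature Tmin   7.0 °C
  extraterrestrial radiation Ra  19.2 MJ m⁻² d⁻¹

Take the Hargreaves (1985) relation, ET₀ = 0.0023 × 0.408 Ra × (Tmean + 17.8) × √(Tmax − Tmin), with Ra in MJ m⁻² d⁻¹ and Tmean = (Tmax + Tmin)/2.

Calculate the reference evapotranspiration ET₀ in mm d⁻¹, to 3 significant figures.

2.33 mm d⁻¹

Tmean = (22.7 + 7.0)/2 = 14.85 °C
0.408 Ra = 0.408 × 19.2 = 7.8336 mm/d equivalent
ET₀ = 0.0023 × 7.8336 × (14.85 + 17.8) × √15.7 = 0.0023 × 7.8336 × 32.65 × 3.9623 = 2.3309 mm/d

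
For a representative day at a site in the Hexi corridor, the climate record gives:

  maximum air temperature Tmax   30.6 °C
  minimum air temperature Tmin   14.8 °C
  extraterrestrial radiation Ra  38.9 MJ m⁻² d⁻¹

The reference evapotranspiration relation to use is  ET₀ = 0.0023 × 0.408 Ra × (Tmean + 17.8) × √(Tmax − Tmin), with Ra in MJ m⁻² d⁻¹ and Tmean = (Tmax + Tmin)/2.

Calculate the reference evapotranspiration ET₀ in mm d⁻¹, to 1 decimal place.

5.9 mm d⁻¹

Tmean = (30.6 + 14.8)/2 = 22.70 °C
0.408 Ra = 0.408 × 38.9 = 15.8712 mm/d equivalent
ET₀ = 0.0023 × 15.8712 × (22.70 + 17.8) × √15.8 = 0.0023 × 15.8712 × 40.50 × 3.9749 = 5.8765 mm/d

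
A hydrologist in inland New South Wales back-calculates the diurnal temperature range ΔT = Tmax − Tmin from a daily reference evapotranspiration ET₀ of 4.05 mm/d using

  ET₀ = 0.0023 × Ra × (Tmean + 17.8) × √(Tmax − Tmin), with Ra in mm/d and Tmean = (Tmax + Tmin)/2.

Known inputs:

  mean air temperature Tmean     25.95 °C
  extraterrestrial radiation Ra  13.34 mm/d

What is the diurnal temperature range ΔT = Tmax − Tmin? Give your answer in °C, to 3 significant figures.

9.10 °C

√ΔT = ET₀ / [0.0023 × Ra × (Tmean+17.8)] = 4.05 / (0.0023 × 13.34 × 43.75) = 3.0171
ΔT = 3.0171² = 9.103 °C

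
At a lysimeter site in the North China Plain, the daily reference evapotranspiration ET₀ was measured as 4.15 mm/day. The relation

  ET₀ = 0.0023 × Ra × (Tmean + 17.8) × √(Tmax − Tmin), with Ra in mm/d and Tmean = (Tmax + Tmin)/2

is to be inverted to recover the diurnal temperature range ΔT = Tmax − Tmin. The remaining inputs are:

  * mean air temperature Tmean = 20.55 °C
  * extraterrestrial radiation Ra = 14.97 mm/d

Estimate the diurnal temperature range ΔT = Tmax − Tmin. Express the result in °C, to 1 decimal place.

9.9 °C

√ΔT = ET₀ / [0.0023 × Ra × (Tmean+17.8)] = 4.15 / (0.0023 × 14.97 × 38.35) = 3.1429
ΔT = 3.1429² = 9.878 °C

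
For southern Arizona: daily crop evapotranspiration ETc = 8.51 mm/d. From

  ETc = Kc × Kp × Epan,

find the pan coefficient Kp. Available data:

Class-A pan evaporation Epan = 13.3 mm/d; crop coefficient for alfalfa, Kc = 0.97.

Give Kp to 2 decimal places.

0.66

ETc = Kc × Kp × Epan  ⇒  Kp = ETc / (Kc × Epan)
Kp = 8.51 / (0.97 × 13.3) = 8.51 / 12.901 = 0.6596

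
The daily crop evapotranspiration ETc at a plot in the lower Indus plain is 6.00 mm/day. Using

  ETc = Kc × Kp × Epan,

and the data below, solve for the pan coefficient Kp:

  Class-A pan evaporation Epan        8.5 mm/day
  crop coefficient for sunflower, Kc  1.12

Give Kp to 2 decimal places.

ETc = Kc × Kp × Epan  ⇒  Kp = ETc / (Kc × Epan)
Kp = 6.00 / (1.12 × 8.5) = 6.00 / 9.520 = 0.6303

0.63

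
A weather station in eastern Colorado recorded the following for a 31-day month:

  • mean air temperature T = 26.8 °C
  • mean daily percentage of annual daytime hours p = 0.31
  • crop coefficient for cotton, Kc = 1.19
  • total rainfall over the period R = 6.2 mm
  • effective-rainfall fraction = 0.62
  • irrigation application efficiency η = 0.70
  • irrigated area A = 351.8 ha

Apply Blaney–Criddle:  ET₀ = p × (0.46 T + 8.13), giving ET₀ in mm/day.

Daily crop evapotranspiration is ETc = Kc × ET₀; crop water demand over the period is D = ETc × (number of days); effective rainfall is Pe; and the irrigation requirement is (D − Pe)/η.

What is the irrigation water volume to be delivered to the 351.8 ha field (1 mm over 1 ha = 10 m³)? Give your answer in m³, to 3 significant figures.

1160000 m³

ET₀ = 0.31 × (0.46 × 26.8 + 8.13) = 0.31 × 20.458 = 6.3420 mm/d
ETc = Kc × ET₀ = 1.19 × 6.3420 = 7.5470 mm/d
Crop demand D = ETc × 31 d = 7.5470 × 31 = 233.957 mm
Pe = 0.62 × 6.2 = 3.844 mm
D − Pe = 233.957 − 3.844 = 230.113 mm
Gross irrigation = 230.113 / 0.70 = 328.733 mm
Volume = 328.733 mm × 351.8 ha × 10 = 1156482.7 m³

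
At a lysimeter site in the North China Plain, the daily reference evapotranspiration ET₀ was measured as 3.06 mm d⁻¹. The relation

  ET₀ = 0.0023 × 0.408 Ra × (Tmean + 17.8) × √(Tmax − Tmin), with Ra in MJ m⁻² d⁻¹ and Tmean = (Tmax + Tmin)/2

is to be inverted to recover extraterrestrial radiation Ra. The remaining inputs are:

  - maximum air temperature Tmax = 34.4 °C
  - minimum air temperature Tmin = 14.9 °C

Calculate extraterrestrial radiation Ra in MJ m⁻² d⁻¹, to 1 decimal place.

17.4 MJ m⁻² d⁻¹

Tmean = (34.4+14.9)/2 = 24.65 °C; ΔT = 19.5
Ra = ET₀ / [0.0023 × 0.408 × (Tmean+17.8) × √ΔT]
   = 3.06 / (0.0023 × 0.408 × 42.45 × 4.4159) = 17.395 MJ m⁻² d⁻¹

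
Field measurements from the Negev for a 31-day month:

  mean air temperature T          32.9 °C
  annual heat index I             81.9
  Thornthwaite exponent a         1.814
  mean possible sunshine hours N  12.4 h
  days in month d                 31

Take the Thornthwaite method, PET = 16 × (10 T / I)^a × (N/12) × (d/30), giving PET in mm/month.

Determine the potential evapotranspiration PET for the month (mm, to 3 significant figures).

213 mm

10T/I = 10 × 32.9 / 81.9 = 4.0171
(10T/I)^a = 4.0171^1.814 = 12.4594
Uncorrected PET = 16 × 12.4594 = 199.350 mm
Correction = (N/12)(d/30) = (12.4/12)(31/30) = 1.0678
PET = 199.350 × 1.0678 = 212.866 mm/month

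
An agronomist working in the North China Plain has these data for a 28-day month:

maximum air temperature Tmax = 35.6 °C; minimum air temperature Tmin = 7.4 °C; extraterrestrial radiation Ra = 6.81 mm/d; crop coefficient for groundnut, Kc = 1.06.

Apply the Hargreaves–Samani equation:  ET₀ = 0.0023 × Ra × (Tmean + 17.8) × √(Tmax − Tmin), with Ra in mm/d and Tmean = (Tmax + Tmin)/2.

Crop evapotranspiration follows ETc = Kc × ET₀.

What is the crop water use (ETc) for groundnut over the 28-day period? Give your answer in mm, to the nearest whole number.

97 mm

Tmean = (35.6 + 7.4)/2 = 21.50 °C
ET₀ = 0.0023 × 6.81 × (21.50 + 17.8) × √28.2 = 0.0023 × 6.81 × 39.30 × 5.3104 = 3.2688 mm/d
ETc = Kc × ET₀ = 1.06 × 3.2688 = 3.4649 mm/d
Over 28 days: 3.4649 × 28 = 97.017 mm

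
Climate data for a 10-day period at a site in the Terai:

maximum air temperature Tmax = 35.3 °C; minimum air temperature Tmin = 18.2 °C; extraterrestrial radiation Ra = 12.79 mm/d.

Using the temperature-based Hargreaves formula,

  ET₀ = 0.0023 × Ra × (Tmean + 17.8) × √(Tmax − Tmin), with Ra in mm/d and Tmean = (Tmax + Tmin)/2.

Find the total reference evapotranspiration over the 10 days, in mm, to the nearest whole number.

54 mm

Tmean = (35.3 + 18.2)/2 = 26.75 °C
ET₀ = 0.0023 × 12.79 × (26.75 + 17.8) × √17.1 = 0.0023 × 12.79 × 44.55 × 4.1352 = 5.4193 mm/d
Over 10 days: 5.4193 × 10 = 54.193 mm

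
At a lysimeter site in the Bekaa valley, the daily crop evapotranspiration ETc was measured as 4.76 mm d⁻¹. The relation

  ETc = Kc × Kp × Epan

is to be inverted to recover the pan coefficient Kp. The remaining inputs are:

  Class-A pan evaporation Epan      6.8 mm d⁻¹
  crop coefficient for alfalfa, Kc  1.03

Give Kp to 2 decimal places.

0.68

ETc = Kc × Kp × Epan  ⇒  Kp = ETc / (Kc × Epan)
Kp = 4.76 / (1.03 × 6.8) = 4.76 / 7.004 = 0.6796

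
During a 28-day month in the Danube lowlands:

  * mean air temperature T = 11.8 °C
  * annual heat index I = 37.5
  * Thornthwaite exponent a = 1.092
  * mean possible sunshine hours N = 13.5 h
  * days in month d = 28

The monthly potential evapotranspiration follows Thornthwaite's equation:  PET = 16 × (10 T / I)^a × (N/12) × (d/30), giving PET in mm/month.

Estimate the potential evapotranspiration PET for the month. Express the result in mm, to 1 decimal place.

58.7 mm

10T/I = 10 × 11.8 / 37.5 = 3.1467
(10T/I)^a = 3.1467^1.092 = 3.4967
Uncorrected PET = 16 × 3.4967 = 55.947 mm
Correction = (N/12)(d/30) = (13.5/12)(28/30) = 1.0500
PET = 55.947 × 1.0500 = 58.744 mm/month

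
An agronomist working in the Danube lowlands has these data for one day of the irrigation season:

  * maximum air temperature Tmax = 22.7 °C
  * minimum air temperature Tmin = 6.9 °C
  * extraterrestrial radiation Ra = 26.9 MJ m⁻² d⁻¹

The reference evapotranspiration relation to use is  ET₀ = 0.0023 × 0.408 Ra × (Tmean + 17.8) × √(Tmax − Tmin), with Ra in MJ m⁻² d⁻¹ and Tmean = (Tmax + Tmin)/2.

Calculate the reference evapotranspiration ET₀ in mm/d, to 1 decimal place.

3.3 mm/d

Tmean = (22.7 + 6.9)/2 = 14.80 °C
0.408 Ra = 0.408 × 26.9 = 10.9752 mm/d equivalent
ET₀ = 0.0023 × 10.9752 × (14.80 + 17.8) × √15.8 = 0.0023 × 10.9752 × 32.60 × 3.9749 = 3.2710 mm/d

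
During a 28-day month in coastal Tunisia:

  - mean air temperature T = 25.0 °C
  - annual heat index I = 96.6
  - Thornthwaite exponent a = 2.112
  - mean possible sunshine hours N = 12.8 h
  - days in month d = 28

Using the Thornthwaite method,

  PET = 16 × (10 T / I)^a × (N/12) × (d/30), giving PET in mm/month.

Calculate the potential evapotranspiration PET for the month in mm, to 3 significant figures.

119 mm

10T/I = 10 × 25.0 / 96.6 = 2.5880
(10T/I)^a = 2.5880^2.112 = 7.4504
Uncorrected PET = 16 × 7.4504 = 119.206 mm
Correction = (N/12)(d/30) = (12.8/12)(28/30) = 0.9956
PET = 119.206 × 0.9956 = 118.681 mm/month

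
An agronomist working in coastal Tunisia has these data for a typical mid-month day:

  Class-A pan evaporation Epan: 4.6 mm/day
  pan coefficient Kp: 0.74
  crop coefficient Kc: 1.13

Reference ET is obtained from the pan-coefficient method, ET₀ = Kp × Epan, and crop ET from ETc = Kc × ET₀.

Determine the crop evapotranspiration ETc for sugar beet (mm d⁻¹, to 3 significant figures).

ET₀ = 0.74 × 4.6 = 3.4040 mm/d
ETc = Kc × ET₀ = 1.13 × 3.4040 = 3.8465 mm/d

3.85 mm d⁻¹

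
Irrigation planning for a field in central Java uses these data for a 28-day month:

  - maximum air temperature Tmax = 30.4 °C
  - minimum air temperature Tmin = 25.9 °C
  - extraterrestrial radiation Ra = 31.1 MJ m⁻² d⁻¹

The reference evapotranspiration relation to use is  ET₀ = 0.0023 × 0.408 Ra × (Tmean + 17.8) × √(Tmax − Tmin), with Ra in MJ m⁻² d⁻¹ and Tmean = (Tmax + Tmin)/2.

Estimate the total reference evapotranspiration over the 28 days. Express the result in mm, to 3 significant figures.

Tmean = (30.4 + 25.9)/2 = 28.15 °C
0.408 Ra = 0.408 × 31.1 = 12.6888 mm/d equivalent
ET₀ = 0.0023 × 12.6888 × (28.15 + 17.8) × √4.5 = 0.0023 × 12.6888 × 45.95 × 2.1213 = 2.8447 mm/d
Over 28 days: 2.8447 × 28 = 79.652 mm

79.7 mm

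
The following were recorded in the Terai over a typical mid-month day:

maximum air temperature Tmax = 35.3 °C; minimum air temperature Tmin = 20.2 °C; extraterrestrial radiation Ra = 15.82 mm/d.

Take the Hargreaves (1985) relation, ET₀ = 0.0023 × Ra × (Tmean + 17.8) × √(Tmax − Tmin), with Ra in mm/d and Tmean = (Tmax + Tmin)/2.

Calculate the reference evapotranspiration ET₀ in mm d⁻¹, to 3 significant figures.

6.44 mm d⁻¹

Tmean = (35.3 + 20.2)/2 = 27.75 °C
ET₀ = 0.0023 × 15.82 × (27.75 + 17.8) × √15.1 = 0.0023 × 15.82 × 45.55 × 3.8859 = 6.4404 mm/d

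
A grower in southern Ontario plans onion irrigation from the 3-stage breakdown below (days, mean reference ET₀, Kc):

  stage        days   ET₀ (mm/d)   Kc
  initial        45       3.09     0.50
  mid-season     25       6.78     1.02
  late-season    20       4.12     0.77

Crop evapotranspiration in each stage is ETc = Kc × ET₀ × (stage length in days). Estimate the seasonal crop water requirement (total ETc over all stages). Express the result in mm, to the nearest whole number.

initial: 0.50 × 3.09 × 45 = 69.53 mm
mid-season: 1.02 × 6.78 × 25 = 172.89 mm
late-season: 0.77 × 4.12 × 20 = 63.45 mm
Seasonal total = 305.87 mm

306 mm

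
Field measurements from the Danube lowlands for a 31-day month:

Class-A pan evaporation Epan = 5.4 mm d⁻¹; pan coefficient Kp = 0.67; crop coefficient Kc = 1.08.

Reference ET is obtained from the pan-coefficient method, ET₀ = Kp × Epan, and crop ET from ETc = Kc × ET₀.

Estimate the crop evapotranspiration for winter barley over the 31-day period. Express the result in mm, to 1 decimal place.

121.1 mm

ET₀ = 0.67 × 5.4 = 3.6180 mm/d
ETc = Kc × ET₀ = 1.08 × 3.6180 = 3.9074 mm/d
Over 31 days: 3.9074 × 31 = 121.129 mm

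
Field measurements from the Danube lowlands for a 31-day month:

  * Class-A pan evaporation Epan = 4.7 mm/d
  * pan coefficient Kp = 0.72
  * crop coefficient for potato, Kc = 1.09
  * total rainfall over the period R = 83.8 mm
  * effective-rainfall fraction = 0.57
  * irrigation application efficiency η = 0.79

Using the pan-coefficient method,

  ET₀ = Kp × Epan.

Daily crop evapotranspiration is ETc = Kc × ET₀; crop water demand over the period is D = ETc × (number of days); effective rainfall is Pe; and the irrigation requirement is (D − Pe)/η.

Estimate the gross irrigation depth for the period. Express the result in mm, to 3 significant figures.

ET₀ = 0.72 × 4.7 = 3.3840 mm/d
ETc = Kc × ET₀ = 1.09 × 3.3840 = 3.6886 mm/d
Crop demand D = ETc × 31 d = 3.6886 × 31 = 114.347 mm
Pe = 0.57 × 83.8 = 47.766 mm
D − Pe = 114.347 − 47.766 = 66.581 mm
Gross irrigation = 66.581 / 0.79 = 84.280 mm

84.3 mm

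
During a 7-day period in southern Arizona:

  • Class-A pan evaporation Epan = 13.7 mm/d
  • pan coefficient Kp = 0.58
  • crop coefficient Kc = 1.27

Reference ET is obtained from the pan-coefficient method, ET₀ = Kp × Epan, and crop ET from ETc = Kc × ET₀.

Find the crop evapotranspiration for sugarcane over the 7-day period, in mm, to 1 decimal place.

70.6 mm

ET₀ = 0.58 × 13.7 = 7.9460 mm/d
ETc = Kc × ET₀ = 1.27 × 7.9460 = 10.0914 mm/d
Over 7 days: 10.0914 × 7 = 70.640 mm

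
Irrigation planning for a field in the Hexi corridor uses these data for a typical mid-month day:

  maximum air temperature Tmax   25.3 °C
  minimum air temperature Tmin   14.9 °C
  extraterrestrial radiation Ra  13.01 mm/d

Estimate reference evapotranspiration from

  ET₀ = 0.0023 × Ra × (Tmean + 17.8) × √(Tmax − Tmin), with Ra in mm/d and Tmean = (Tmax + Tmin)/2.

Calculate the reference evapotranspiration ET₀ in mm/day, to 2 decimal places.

3.66 mm/day

Tmean = (25.3 + 14.9)/2 = 20.10 °C
ET₀ = 0.0023 × 13.01 × (20.10 + 17.8) × √10.4 = 0.0023 × 13.01 × 37.90 × 3.2249 = 3.6573 mm/d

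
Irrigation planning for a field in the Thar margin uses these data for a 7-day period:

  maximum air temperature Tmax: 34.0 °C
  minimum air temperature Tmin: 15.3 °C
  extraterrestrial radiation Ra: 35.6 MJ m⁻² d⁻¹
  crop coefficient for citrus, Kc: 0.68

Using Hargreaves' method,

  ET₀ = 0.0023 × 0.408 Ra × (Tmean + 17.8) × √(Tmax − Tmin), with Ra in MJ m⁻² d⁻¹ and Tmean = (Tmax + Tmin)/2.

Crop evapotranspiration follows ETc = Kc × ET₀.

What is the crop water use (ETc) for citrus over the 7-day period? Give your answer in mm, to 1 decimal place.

Tmean = (34.0 + 15.3)/2 = 24.65 °C
0.408 Ra = 0.408 × 35.6 = 14.5248 mm/d equivalent
ET₀ = 0.0023 × 14.5248 × (24.65 + 17.8) × √18.7 = 0.0023 × 14.5248 × 42.45 × 4.3243 = 6.1324 mm/d
ETc = Kc × ET₀ = 0.68 × 6.1324 = 4.1700 mm/d
Over 7 days: 4.1700 × 7 = 29.190 mm

29.2 mm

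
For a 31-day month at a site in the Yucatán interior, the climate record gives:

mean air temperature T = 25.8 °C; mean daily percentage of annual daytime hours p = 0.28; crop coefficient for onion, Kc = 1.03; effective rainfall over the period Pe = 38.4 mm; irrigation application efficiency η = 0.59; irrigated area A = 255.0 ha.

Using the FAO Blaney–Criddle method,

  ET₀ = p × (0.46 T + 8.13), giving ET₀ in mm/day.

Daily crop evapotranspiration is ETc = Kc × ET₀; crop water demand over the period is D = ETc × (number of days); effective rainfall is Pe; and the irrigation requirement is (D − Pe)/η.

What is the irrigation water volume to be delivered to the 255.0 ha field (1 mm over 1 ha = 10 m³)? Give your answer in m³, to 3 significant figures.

ET₀ = 0.28 × (0.46 × 25.8 + 8.13) = 0.28 × 19.998 = 5.5994 mm/d
ETc = Kc × ET₀ = 1.03 × 5.5994 = 5.7674 mm/d
Crop demand D = ETc × 31 d = 5.7674 × 31 = 178.789 mm
D − Pe = 178.789 − 38.4 = 140.389 mm
Gross irrigation = 140.389 / 0.59 = 237.947 mm
Volume = 237.947 mm × 255.0 ha × 10 = 606764.9 m³

607000 m³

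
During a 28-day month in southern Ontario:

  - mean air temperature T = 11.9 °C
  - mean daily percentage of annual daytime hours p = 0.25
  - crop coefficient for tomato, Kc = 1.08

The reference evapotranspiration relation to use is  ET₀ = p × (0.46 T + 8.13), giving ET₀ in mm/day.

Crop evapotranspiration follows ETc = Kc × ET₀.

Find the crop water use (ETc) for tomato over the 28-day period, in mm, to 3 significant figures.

103 mm

ET₀ = 0.25 × (0.46 × 11.9 + 8.13) = 0.25 × 13.604 = 3.4010 mm/d
ETc = Kc × ET₀ = 1.08 × 3.4010 = 3.6731 mm/d
Over 28 days: 3.6731 × 28 = 102.847 mm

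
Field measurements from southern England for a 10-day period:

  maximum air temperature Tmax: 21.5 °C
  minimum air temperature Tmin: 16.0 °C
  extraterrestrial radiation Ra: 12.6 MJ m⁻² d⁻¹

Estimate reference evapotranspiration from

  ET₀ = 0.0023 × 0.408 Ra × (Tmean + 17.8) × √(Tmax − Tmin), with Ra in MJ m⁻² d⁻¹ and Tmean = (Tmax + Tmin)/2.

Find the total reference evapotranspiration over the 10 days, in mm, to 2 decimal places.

10.14 mm

Tmean = (21.5 + 16.0)/2 = 18.75 °C
0.408 Ra = 0.408 × 12.6 = 5.1408 mm/d equivalent
ET₀ = 0.0023 × 5.1408 × (18.75 + 17.8) × √5.5 = 0.0023 × 5.1408 × 36.55 × 2.3452 = 1.0135 mm/d
Over 10 days: 1.0135 × 10 = 10.135 mm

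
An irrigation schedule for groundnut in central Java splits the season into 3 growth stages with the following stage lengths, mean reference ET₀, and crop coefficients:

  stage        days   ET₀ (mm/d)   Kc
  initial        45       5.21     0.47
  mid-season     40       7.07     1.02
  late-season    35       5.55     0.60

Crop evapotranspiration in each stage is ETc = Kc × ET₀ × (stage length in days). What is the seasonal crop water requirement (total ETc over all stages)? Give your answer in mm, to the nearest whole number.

515 mm

initial: 0.47 × 5.21 × 45 = 110.19 mm
mid-season: 1.02 × 7.07 × 40 = 288.46 mm
late-season: 0.60 × 5.55 × 35 = 116.55 mm
Seasonal total = 515.20 mm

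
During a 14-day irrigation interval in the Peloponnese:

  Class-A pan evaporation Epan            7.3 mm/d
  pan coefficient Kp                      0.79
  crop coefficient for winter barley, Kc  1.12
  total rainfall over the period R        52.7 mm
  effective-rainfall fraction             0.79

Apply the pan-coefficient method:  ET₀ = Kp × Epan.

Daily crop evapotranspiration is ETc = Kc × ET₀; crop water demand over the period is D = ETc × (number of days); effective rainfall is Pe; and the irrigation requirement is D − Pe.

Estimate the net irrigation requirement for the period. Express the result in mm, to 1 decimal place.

ET₀ = 0.79 × 7.3 = 5.7670 mm/d
ETc = Kc × ET₀ = 1.12 × 5.7670 = 6.4590 mm/d
Crop demand D = ETc × 14 d = 6.4590 × 14 = 90.426 mm
Pe = 0.79 × 52.7 = 41.633 mm
D − Pe = 90.426 − 41.633 = 48.793 mm

48.8 mm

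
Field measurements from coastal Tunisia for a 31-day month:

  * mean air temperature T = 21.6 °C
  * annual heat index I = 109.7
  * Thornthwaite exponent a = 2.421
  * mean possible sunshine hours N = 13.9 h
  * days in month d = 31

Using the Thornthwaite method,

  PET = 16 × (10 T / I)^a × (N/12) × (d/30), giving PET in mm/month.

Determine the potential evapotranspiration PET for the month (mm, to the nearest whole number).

99 mm

10T/I = 10 × 21.6 / 109.7 = 1.9690
(10T/I)^a = 1.9690^2.421 = 5.1567
Uncorrected PET = 16 × 5.1567 = 82.507 mm
Correction = (N/12)(d/30) = (13.9/12)(31/30) = 1.1969
PET = 82.507 × 1.1969 = 98.753 mm/month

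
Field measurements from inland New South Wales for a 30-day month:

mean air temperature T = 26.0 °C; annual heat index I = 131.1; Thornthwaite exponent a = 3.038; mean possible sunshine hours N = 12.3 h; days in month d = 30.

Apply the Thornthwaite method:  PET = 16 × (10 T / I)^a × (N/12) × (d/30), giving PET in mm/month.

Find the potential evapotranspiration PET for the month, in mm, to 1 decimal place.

10T/I = 10 × 26.0 / 131.1 = 1.9832
(10T/I)^a = 1.9832^3.038 = 8.0057
Uncorrected PET = 16 × 8.0057 = 128.091 mm
Correction = (N/12)(d/30) = (12.3/12)(30/30) = 1.0250
PET = 128.091 × 1.0250 = 131.293 mm/month

131.3 mm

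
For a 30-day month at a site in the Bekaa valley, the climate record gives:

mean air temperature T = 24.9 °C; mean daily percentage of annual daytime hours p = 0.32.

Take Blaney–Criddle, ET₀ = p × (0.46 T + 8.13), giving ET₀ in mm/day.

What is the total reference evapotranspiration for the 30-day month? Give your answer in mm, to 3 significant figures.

ET₀ = 0.32 × (0.46 × 24.9 + 8.13) = 0.32 × 19.584 = 6.2669 mm/d
Monthly total = 6.2669 × 30 = 188.007 mm

188 mm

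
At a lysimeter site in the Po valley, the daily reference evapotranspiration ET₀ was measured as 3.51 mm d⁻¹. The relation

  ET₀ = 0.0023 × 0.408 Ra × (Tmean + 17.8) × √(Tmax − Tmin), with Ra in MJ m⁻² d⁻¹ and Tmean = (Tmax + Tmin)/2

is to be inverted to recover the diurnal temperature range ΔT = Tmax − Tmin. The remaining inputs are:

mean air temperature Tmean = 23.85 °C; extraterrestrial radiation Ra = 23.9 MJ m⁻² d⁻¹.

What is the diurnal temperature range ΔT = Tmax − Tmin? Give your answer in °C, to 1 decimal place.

√ΔT = ET₀ / [0.0023 × 0.408 × Ra × (Tmean+17.8)] = 3.51 / (0.0023 × 9.7512 × 41.65) = 3.7576
ΔT = 3.7576² = 14.120 °C

14.1 °C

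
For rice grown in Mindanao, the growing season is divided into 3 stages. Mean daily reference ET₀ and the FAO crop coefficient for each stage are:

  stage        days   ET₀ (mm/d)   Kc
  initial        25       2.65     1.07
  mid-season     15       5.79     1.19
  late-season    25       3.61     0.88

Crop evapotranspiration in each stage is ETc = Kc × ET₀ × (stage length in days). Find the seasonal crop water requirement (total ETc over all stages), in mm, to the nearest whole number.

initial: 1.07 × 2.65 × 25 = 70.89 mm
mid-season: 1.19 × 5.79 × 15 = 103.35 mm
late-season: 0.88 × 3.61 × 25 = 79.42 mm
Seasonal total = 253.66 mm

254 mm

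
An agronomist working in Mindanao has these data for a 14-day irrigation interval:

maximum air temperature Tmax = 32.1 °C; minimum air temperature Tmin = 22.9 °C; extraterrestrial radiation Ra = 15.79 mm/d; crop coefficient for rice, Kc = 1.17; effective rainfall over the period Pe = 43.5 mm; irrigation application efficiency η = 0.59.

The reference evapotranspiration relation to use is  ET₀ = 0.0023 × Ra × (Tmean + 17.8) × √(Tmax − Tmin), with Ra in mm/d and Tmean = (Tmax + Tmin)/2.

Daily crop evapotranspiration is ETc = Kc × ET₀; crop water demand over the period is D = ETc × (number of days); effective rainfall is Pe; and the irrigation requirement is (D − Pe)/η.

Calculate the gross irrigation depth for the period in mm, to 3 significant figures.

Tmean = (32.1 + 22.9)/2 = 27.50 °C
ET₀ = 0.0023 × 15.79 × (27.50 + 17.8) × √9.2 = 0.0023 × 15.79 × 45.30 × 3.0332 = 4.9901 mm/d
ETc = Kc × ET₀ = 1.17 × 4.9901 = 5.8384 mm/d
Crop demand D = ETc × 14 d = 5.8384 × 14 = 81.738 mm
D − Pe = 81.738 − 43.5 = 38.238 mm
Gross irrigation = 38.238 / 0.59 = 64.810 mm

64.8 mm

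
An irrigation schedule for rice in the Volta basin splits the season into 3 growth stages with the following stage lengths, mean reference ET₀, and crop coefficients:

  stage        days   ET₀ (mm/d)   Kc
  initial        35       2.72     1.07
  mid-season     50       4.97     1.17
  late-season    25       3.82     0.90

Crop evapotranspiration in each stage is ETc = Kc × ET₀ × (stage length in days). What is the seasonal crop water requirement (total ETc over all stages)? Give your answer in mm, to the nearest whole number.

initial: 1.07 × 2.72 × 35 = 101.86 mm
mid-season: 1.17 × 4.97 × 50 = 290.75 mm
late-season: 0.90 × 3.82 × 25 = 85.95 mm
Seasonal total = 478.56 mm

479 mm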